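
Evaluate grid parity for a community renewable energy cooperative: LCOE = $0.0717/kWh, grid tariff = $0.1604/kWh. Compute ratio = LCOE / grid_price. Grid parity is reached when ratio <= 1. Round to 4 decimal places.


Compare LCOE to grid price:
  LCOE = $0.0717/kWh, Grid price = $0.1604/kWh
  Ratio = LCOE / grid_price = 0.0717 / 0.1604 = 0.4470
  Grid parity achieved (ratio <= 1)? yes

0.4470


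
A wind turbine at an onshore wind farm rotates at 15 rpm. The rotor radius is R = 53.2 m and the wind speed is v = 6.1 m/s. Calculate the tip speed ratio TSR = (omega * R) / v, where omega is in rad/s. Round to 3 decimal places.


Convert rotational speed to rad/s:
  omega = 15 * 2 * pi / 60 = 1.5708 rad/s
Compute tip speed:
  v_tip = omega * R = 1.5708 * 53.2 = 83.566 m/s
Tip speed ratio:
  TSR = v_tip / v_wind = 83.566 / 6.1 = 13.699

13.699


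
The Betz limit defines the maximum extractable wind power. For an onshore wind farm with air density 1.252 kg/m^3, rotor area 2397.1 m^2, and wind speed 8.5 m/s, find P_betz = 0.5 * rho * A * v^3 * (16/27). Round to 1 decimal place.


The Betz coefficient Cp_max = 16/27 = 0.5926
v^3 = 8.5^3 = 614.125
P_betz = 0.5 * rho * A * v^3 * Cp_max
P_betz = 0.5 * 1.252 * 2397.1 * 614.125 * 0.5926
P_betz = 546101.6 W

546101.6


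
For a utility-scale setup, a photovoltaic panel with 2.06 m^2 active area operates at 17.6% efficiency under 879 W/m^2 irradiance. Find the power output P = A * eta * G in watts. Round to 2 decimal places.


Use the solar power formula P = A * eta * G.
Given: A = 2.06 m^2, eta = 0.176, G = 879 W/m^2
P = 2.06 * 0.176 * 879
P = 318.69 W

318.69


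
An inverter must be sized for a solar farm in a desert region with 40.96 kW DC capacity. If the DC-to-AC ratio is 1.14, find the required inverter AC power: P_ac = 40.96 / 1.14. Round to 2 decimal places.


The inverter AC capacity is determined by the DC/AC ratio.
Given: P_dc = 40.96 kW, DC/AC ratio = 1.14
P_ac = P_dc / ratio = 40.96 / 1.14
P_ac = 35.93 kW

35.93


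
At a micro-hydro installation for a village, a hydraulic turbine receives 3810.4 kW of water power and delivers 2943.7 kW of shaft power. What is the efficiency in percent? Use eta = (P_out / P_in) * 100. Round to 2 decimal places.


Turbine efficiency = (output power / input power) * 100
eta = (2943.7 / 3810.4) * 100
eta = 77.25%

77.25


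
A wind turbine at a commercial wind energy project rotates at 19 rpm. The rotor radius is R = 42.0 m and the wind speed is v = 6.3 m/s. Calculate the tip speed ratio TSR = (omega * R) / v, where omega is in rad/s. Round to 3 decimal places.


Convert rotational speed to rad/s:
  omega = 19 * 2 * pi / 60 = 1.9897 rad/s
Compute tip speed:
  v_tip = omega * R = 1.9897 * 42.0 = 83.566 m/s
Tip speed ratio:
  TSR = v_tip / v_wind = 83.566 / 6.3 = 13.265

13.265


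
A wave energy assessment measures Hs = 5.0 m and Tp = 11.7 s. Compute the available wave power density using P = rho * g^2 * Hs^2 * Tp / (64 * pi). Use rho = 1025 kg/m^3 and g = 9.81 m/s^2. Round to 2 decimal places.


Apply wave power formula:
  g^2 = 9.81^2 = 96.2361
  Hs^2 = 5.0^2 = 25.0
  Numerator = rho * g^2 * Hs^2 * Tp = 1025 * 96.2361 * 25.0 * 11.7 = 28852785.73
  Denominator = 64 * pi = 201.0619
  P = 28852785.73 / 201.0619 = 143501.98 W/m

143501.98


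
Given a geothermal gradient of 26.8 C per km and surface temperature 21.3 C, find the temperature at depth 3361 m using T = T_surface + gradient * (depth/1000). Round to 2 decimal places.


Convert depth to km: 3361 / 1000 = 3.361 km
Temperature increase = gradient * depth_km = 26.8 * 3.361 = 90.07 C
Temperature at depth = T_surface + delta_T = 21.3 + 90.07
T = 111.37 C

111.37


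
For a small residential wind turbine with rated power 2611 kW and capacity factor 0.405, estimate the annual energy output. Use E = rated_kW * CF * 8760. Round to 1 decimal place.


Annual energy = rated_kW * capacity_factor * hours_per_year
Given: P_rated = 2611 kW, CF = 0.405, hours = 8760
E = 2611 * 0.405 * 8760
E = 9263305.8 kWh

9263305.8


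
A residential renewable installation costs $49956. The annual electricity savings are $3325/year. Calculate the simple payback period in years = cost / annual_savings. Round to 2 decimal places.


Simple payback period = initial cost / annual savings
Payback = 49956 / 3325
Payback = 15.02 years

15.02


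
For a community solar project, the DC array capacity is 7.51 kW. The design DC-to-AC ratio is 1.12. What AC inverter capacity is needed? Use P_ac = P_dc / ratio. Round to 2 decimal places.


The inverter AC capacity is determined by the DC/AC ratio.
Given: P_dc = 7.51 kW, DC/AC ratio = 1.12
P_ac = P_dc / ratio = 7.51 / 1.12
P_ac = 6.71 kW

6.71


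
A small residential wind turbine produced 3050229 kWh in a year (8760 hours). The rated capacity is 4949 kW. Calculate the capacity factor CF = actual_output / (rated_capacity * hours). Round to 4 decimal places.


Capacity factor = actual output / maximum possible output
Maximum possible = rated * hours = 4949 * 8760 = 43353240 kWh
CF = 3050229 / 43353240
CF = 0.0704

0.0704


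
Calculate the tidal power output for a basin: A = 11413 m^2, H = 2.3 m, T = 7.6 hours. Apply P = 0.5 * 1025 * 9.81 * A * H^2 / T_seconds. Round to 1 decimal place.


Convert period to seconds: T = 7.6 * 3600 = 27360.0 s
H^2 = 2.3^2 = 5.29
P = 0.5 * rho * g * A * H^2 / T
P = 0.5 * 1025 * 9.81 * 11413 * 5.29 / 27360.0
P = 11094.4 W

11094.4


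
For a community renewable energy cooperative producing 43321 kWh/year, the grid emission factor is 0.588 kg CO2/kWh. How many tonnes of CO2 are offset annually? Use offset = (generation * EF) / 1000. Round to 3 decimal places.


CO2 offset in kg = generation * emission_factor
CO2 offset = 43321 * 0.588 = 25472.75 kg
Convert to tonnes:
  CO2 offset = 25472.75 / 1000 = 25.473 tonnes

25.473


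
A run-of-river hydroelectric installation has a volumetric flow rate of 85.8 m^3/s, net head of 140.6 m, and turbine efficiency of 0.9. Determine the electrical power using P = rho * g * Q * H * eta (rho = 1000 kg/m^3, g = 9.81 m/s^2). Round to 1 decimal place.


Apply the hydropower formula P = rho * g * Q * H * eta
rho * g = 1000 * 9.81 = 9810.0
P = 9810.0 * 85.8 * 140.6 * 0.9
P = 106508464.9 W

106508464.9


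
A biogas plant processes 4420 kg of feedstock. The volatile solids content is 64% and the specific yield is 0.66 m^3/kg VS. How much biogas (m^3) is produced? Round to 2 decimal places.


Compute volatile solids:
  VS = mass * VS_fraction = 4420 * 0.64 = 2828.8 kg
Calculate biogas volume:
  Biogas = VS * specific_yield = 2828.8 * 0.66
  Biogas = 1867.01 m^3

1867.01


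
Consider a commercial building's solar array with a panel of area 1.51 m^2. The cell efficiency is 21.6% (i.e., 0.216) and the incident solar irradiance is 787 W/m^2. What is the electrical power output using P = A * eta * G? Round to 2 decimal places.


Use the solar power formula P = A * eta * G.
Given: A = 1.51 m^2, eta = 0.216, G = 787 W/m^2
P = 1.51 * 0.216 * 787
P = 256.69 W

256.69


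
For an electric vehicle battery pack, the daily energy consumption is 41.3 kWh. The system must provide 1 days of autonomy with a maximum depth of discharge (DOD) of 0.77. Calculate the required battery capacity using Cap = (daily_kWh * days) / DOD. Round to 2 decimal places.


Total energy needed = daily * days = 41.3 * 1 = 41.3 kWh
Account for depth of discharge:
  Cap = total_energy / DOD = 41.3 / 0.77
  Cap = 53.64 kWh

53.64


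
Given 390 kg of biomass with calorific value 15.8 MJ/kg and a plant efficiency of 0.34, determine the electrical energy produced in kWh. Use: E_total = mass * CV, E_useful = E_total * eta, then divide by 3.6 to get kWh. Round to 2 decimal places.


Total energy = mass * CV = 390 * 15.8 = 6162.0 MJ
Useful energy = total * eta = 6162.0 * 0.34 = 2095.08 MJ
Convert to kWh: 2095.08 / 3.6
Useful energy = 581.97 kWh

581.97


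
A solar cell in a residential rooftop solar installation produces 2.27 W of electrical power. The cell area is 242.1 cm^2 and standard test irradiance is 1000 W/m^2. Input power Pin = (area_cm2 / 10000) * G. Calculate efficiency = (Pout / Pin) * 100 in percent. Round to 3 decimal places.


First compute the input power:
  Pin = area_cm2 / 10000 * G = 242.1 / 10000 * 1000 = 24.21 W
Then compute efficiency:
  Efficiency = (Pout / Pin) * 100 = (2.27 / 24.21) * 100
  Efficiency = 9.376%

9.376


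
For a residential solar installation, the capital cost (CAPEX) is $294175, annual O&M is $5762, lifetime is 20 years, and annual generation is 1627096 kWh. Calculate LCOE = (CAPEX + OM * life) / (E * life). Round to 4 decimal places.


Total cost = CAPEX + OM * lifetime = 294175 + 5762 * 20 = 294175 + 115240 = 409415
Total generation = annual * lifetime = 1627096 * 20 = 32541920 kWh
LCOE = 409415 / 32541920
LCOE = 0.0126 $/kWh

0.0126


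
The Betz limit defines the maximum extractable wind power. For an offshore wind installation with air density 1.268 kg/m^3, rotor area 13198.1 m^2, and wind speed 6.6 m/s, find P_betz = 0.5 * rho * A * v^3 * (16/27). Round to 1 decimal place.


The Betz coefficient Cp_max = 16/27 = 0.5926
v^3 = 6.6^3 = 287.496
P_betz = 0.5 * rho * A * v^3 * Cp_max
P_betz = 0.5 * 1.268 * 13198.1 * 287.496 * 0.5926
P_betz = 1425570.5 W

1425570.5


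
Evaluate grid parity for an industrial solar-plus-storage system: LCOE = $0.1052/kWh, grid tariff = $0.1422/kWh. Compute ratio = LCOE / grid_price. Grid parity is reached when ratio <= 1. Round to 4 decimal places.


Compare LCOE to grid price:
  LCOE = $0.1052/kWh, Grid price = $0.1422/kWh
  Ratio = LCOE / grid_price = 0.1052 / 0.1422 = 0.7398
  Grid parity achieved (ratio <= 1)? yes

0.7398


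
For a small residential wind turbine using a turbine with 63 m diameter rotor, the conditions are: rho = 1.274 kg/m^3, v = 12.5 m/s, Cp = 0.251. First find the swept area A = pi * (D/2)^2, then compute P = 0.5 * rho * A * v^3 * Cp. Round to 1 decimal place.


Step 1 -- Compute swept area:
  A = pi * (D/2)^2 = pi * (63/2)^2 = 3117.25 m^2
Step 2 -- Apply wind power equation:
  P = 0.5 * rho * A * v^3 * Cp
  v^3 = 12.5^3 = 1953.125
  P = 0.5 * 1.274 * 3117.25 * 1953.125 * 0.251
  P = 973451.2 W

973451.2


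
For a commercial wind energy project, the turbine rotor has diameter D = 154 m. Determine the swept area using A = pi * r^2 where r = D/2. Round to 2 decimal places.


Compute the rotor radius:
  r = D / 2 = 154 / 2 = 77.0 m
Calculate swept area:
  A = pi * r^2 = pi * 77.0^2
  A = 18626.50 m^2

18626.50


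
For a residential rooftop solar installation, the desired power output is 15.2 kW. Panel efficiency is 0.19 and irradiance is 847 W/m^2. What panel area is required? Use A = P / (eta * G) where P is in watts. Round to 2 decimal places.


Convert target power to watts: P = 15.2 * 1000 = 15200.0 W
Compute denominator: eta * G = 0.19 * 847 = 160.93
Required area A = P / (eta * G) = 15200.0 / 160.93
A = 94.45 m^2

94.45


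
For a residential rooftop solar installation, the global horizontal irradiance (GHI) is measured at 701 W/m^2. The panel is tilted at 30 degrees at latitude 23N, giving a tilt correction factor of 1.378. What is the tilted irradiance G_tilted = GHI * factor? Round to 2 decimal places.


Identify the given values:
  GHI = 701 W/m^2, tilt correction factor = 1.378
Apply the formula G_tilted = GHI * factor:
  G_tilted = 701 * 1.378
  G_tilted = 965.98 W/m^2

965.98


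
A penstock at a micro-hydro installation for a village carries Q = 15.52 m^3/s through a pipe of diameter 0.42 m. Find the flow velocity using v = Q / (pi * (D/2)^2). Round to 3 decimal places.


Compute pipe cross-sectional area:
  A = pi * (D/2)^2 = pi * (0.42/2)^2 = 0.1385 m^2
Calculate velocity:
  v = Q / A = 15.52 / 0.1385
  v = 112.022 m/s

112.022


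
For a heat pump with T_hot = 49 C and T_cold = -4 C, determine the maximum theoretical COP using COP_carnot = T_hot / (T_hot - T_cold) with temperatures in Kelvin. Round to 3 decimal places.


Convert to Kelvin:
  T_hot = 49 + 273.15 = 322.15 K
  T_cold = -4 + 273.15 = 269.15 K
Apply Carnot COP formula:
  COP = T_hot_K / (T_hot_K - T_cold_K) = 322.15 / 53.0
  COP = 6.078

6.078


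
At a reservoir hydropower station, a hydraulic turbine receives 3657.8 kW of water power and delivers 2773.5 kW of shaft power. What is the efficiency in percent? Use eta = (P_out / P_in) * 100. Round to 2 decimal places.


Turbine efficiency = (output power / input power) * 100
eta = (2773.5 / 3657.8) * 100
eta = 75.82%

75.82


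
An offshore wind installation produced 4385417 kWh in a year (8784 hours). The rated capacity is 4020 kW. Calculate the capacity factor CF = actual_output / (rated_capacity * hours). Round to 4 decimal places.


Capacity factor = actual output / maximum possible output
Maximum possible = rated * hours = 4020 * 8784 = 35311680 kWh
CF = 4385417 / 35311680
CF = 0.1242

0.1242


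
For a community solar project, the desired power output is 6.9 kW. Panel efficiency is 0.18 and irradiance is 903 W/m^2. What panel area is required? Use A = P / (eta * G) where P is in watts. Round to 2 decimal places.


Convert target power to watts: P = 6.9 * 1000 = 6900.0 W
Compute denominator: eta * G = 0.18 * 903 = 162.54
Required area A = P / (eta * G) = 6900.0 / 162.54
A = 42.45 m^2

42.45


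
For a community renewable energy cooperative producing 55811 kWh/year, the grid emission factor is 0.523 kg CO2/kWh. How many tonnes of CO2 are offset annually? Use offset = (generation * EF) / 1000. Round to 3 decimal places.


CO2 offset in kg = generation * emission_factor
CO2 offset = 55811 * 0.523 = 29189.15 kg
Convert to tonnes:
  CO2 offset = 29189.15 / 1000 = 29.189 tonnes

29.189


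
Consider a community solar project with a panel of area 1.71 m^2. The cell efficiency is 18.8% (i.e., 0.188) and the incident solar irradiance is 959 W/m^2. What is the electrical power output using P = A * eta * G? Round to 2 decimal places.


Use the solar power formula P = A * eta * G.
Given: A = 1.71 m^2, eta = 0.188, G = 959 W/m^2
P = 1.71 * 0.188 * 959
P = 308.30 W

308.30


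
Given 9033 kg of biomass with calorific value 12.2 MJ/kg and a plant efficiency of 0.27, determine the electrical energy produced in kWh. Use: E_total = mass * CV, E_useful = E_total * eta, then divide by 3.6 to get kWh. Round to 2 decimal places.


Total energy = mass * CV = 9033 * 12.2 = 110202.6 MJ
Useful energy = total * eta = 110202.6 * 0.27 = 29754.7 MJ
Convert to kWh: 29754.7 / 3.6
Useful energy = 8265.20 kWh

8265.20


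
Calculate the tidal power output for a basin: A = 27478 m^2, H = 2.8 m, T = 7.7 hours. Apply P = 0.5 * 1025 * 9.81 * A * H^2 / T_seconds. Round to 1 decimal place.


Convert period to seconds: T = 7.7 * 3600 = 27720.0 s
H^2 = 2.8^2 = 7.84
P = 0.5 * rho * g * A * H^2 / T
P = 0.5 * 1025 * 9.81 * 27478 * 7.84 / 27720.0
P = 39072.5 W

39072.5


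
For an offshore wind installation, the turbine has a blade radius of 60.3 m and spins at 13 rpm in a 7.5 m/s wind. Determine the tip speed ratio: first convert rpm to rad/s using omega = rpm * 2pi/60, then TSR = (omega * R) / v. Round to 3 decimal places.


Convert rotational speed to rad/s:
  omega = 13 * 2 * pi / 60 = 1.3614 rad/s
Compute tip speed:
  v_tip = omega * R = 1.3614 * 60.3 = 82.09 m/s
Tip speed ratio:
  TSR = v_tip / v_wind = 82.09 / 7.5 = 10.945

10.945


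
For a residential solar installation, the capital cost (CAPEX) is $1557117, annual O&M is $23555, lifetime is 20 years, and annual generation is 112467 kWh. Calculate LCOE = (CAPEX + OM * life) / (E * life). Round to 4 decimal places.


Total cost = CAPEX + OM * lifetime = 1557117 + 23555 * 20 = 1557117 + 471100 = 2028217
Total generation = annual * lifetime = 112467 * 20 = 2249340 kWh
LCOE = 2028217 / 2249340
LCOE = 0.9017 $/kWh

0.9017


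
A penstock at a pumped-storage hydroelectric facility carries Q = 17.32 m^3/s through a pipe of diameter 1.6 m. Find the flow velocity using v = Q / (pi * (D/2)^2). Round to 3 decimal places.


Compute pipe cross-sectional area:
  A = pi * (D/2)^2 = pi * (1.6/2)^2 = 2.0106 m^2
Calculate velocity:
  v = Q / A = 17.32 / 2.0106
  v = 8.614 m/s

8.614


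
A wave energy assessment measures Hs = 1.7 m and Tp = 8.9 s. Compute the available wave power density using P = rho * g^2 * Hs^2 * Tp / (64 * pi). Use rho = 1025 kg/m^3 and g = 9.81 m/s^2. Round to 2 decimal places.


Apply wave power formula:
  g^2 = 9.81^2 = 96.2361
  Hs^2 = 1.7^2 = 2.89
  Numerator = rho * g^2 * Hs^2 * Tp = 1025 * 96.2361 * 2.89 * 8.9 = 2537170.95
  Denominator = 64 * pi = 201.0619
  P = 2537170.95 / 201.0619 = 12618.85 W/m

12618.85


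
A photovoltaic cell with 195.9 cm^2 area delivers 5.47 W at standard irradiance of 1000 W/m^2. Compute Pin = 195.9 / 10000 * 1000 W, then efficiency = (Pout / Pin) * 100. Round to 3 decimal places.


First compute the input power:
  Pin = area_cm2 / 10000 * G = 195.9 / 10000 * 1000 = 19.59 W
Then compute efficiency:
  Efficiency = (Pout / Pin) * 100 = (5.47 / 19.59) * 100
  Efficiency = 27.922%

27.922


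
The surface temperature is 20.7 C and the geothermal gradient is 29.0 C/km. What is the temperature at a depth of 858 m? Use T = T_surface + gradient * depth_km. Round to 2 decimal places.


Convert depth to km: 858 / 1000 = 0.858 km
Temperature increase = gradient * depth_km = 29.0 * 0.858 = 24.88 C
Temperature at depth = T_surface + delta_T = 20.7 + 24.88
T = 45.58 C

45.58


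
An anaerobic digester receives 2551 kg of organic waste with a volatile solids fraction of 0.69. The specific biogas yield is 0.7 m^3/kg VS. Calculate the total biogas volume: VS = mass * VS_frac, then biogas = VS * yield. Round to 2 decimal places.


Compute volatile solids:
  VS = mass * VS_fraction = 2551 * 0.69 = 1760.19 kg
Calculate biogas volume:
  Biogas = VS * specific_yield = 1760.19 * 0.7
  Biogas = 1232.13 m^3

1232.13


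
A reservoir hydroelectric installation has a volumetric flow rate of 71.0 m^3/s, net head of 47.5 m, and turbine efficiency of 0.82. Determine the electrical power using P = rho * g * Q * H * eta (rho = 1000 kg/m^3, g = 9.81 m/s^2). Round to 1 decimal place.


Apply the hydropower formula P = rho * g * Q * H * eta
rho * g = 1000 * 9.81 = 9810.0
P = 9810.0 * 71.0 * 47.5 * 0.82
P = 27129064.5 W

27129064.5


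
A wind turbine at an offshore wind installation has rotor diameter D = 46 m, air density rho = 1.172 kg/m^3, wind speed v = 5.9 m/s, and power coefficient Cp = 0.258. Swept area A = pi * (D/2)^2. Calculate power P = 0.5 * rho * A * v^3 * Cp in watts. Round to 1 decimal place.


Step 1 -- Compute swept area:
  A = pi * (D/2)^2 = pi * (46/2)^2 = 1661.9 m^2
Step 2 -- Apply wind power equation:
  P = 0.5 * rho * A * v^3 * Cp
  v^3 = 5.9^3 = 205.379
  P = 0.5 * 1.172 * 1661.9 * 205.379 * 0.258
  P = 51603.5 W

51603.5


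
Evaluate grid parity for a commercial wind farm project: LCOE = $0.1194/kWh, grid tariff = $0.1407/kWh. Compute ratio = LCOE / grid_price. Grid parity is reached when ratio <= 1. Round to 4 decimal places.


Compare LCOE to grid price:
  LCOE = $0.1194/kWh, Grid price = $0.1407/kWh
  Ratio = LCOE / grid_price = 0.1194 / 0.1407 = 0.8486
  Grid parity achieved (ratio <= 1)? yes

0.8486


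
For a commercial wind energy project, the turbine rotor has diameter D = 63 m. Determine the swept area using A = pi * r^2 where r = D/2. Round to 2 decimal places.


Compute the rotor radius:
  r = D / 2 = 63 / 2 = 31.5 m
Calculate swept area:
  A = pi * r^2 = pi * 31.5^2
  A = 3117.25 m^2

3117.25


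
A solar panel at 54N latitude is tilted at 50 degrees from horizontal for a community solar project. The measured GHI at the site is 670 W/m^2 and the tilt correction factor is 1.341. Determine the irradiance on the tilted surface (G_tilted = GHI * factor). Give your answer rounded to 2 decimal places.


Identify the given values:
  GHI = 670 W/m^2, tilt correction factor = 1.341
Apply the formula G_tilted = GHI * factor:
  G_tilted = 670 * 1.341
  G_tilted = 898.47 W/m^2

898.47


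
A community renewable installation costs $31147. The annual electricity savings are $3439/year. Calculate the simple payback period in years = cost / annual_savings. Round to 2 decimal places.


Simple payback period = initial cost / annual savings
Payback = 31147 / 3439
Payback = 9.06 years

9.06


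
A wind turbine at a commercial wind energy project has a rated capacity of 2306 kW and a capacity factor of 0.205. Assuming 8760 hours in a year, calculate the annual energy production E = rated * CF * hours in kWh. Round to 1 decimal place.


Annual energy = rated_kW * capacity_factor * hours_per_year
Given: P_rated = 2306 kW, CF = 0.205, hours = 8760
E = 2306 * 0.205 * 8760
E = 4141114.8 kWh

4141114.8


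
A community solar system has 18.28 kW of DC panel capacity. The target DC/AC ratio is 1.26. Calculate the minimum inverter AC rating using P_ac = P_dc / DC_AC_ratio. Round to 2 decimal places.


The inverter AC capacity is determined by the DC/AC ratio.
Given: P_dc = 18.28 kW, DC/AC ratio = 1.26
P_ac = P_dc / ratio = 18.28 / 1.26
P_ac = 14.51 kW

14.51


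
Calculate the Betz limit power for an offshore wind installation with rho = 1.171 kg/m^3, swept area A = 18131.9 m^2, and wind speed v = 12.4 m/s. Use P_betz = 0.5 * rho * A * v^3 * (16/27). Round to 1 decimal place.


The Betz coefficient Cp_max = 16/27 = 0.5926
v^3 = 12.4^3 = 1906.624
P_betz = 0.5 * rho * A * v^3 * Cp_max
P_betz = 0.5 * 1.171 * 18131.9 * 1906.624 * 0.5926
P_betz = 11994758.0 W

11994758.0


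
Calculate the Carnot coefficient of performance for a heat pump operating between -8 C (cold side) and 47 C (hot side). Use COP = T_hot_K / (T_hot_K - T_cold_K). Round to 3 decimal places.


Convert to Kelvin:
  T_hot = 47 + 273.15 = 320.15 K
  T_cold = -8 + 273.15 = 265.15 K
Apply Carnot COP formula:
  COP = T_hot_K / (T_hot_K - T_cold_K) = 320.15 / 55.0
  COP = 5.821

5.821


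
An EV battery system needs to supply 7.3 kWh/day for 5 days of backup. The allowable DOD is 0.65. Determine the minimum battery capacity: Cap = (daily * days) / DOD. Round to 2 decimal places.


Total energy needed = daily * days = 7.3 * 5 = 36.5 kWh
Account for depth of discharge:
  Cap = total_energy / DOD = 36.5 / 0.65
  Cap = 56.15 kWh

56.15


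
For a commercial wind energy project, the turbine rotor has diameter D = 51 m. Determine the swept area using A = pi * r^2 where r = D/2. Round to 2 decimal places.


Compute the rotor radius:
  r = D / 2 = 51 / 2 = 25.5 m
Calculate swept area:
  A = pi * r^2 = pi * 25.5^2
  A = 2042.82 m^2

2042.82


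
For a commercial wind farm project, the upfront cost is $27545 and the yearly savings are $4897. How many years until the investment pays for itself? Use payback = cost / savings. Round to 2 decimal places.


Simple payback period = initial cost / annual savings
Payback = 27545 / 4897
Payback = 5.62 years

5.62


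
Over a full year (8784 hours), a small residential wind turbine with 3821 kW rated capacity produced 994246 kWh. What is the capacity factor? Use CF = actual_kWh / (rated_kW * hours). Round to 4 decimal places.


Capacity factor = actual output / maximum possible output
Maximum possible = rated * hours = 3821 * 8784 = 33563664 kWh
CF = 994246 / 33563664
CF = 0.0296

0.0296


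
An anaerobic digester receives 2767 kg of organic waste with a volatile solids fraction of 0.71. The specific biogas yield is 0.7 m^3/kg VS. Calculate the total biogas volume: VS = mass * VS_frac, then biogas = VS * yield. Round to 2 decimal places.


Compute volatile solids:
  VS = mass * VS_fraction = 2767 * 0.71 = 1964.57 kg
Calculate biogas volume:
  Biogas = VS * specific_yield = 1964.57 * 0.7
  Biogas = 1375.20 m^3

1375.20


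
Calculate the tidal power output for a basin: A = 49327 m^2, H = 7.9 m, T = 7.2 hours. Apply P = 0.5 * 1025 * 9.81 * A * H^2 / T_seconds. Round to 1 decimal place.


Convert period to seconds: T = 7.2 * 3600 = 25920.0 s
H^2 = 7.9^2 = 62.41
P = 0.5 * rho * g * A * H^2 / T
P = 0.5 * 1025 * 9.81 * 49327 * 62.41 / 25920.0
P = 597127.1 W

597127.1


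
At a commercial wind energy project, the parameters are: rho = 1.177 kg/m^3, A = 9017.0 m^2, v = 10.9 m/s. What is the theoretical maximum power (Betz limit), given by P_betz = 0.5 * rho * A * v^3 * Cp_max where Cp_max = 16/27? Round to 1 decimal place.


The Betz coefficient Cp_max = 16/27 = 0.5926
v^3 = 10.9^3 = 1295.029
P_betz = 0.5 * rho * A * v^3 * Cp_max
P_betz = 0.5 * 1.177 * 9017.0 * 1295.029 * 0.5926
P_betz = 4072342.1 W

4072342.1


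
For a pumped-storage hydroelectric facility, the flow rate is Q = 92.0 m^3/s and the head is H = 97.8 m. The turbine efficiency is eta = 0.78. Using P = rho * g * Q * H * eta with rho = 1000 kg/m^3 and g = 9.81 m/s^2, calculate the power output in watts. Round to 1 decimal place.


Apply the hydropower formula P = rho * g * Q * H * eta
rho * g = 1000 * 9.81 = 9810.0
P = 9810.0 * 92.0 * 97.8 * 0.78
P = 68847835.7 W

68847835.7


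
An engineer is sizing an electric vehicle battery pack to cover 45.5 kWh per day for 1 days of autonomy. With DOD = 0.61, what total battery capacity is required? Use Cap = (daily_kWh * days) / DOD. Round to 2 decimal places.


Total energy needed = daily * days = 45.5 * 1 = 45.5 kWh
Account for depth of discharge:
  Cap = total_energy / DOD = 45.5 / 0.61
  Cap = 74.59 kWh

74.59


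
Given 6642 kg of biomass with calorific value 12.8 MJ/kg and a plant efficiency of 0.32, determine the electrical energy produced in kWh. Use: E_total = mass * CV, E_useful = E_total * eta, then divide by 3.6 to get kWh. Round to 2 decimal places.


Total energy = mass * CV = 6642 * 12.8 = 85017.6 MJ
Useful energy = total * eta = 85017.6 * 0.32 = 27205.63 MJ
Convert to kWh: 27205.63 / 3.6
Useful energy = 7557.12 kWh

7557.12


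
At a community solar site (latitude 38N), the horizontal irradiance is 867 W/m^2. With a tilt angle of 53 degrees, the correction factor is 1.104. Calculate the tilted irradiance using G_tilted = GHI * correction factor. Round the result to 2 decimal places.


Identify the given values:
  GHI = 867 W/m^2, tilt correction factor = 1.104
Apply the formula G_tilted = GHI * factor:
  G_tilted = 867 * 1.104
  G_tilted = 957.17 W/m^2

957.17


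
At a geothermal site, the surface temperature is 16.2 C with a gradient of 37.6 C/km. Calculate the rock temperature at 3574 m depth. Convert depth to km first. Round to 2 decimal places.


Convert depth to km: 3574 / 1000 = 3.574 km
Temperature increase = gradient * depth_km = 37.6 * 3.574 = 134.38 C
Temperature at depth = T_surface + delta_T = 16.2 + 134.38
T = 150.58 C

150.58


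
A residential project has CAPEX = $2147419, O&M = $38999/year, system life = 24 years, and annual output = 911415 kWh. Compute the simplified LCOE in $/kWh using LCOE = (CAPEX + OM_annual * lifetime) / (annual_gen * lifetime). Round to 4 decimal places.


Total cost = CAPEX + OM * lifetime = 2147419 + 38999 * 24 = 2147419 + 935976 = 3083395
Total generation = annual * lifetime = 911415 * 24 = 21873960 kWh
LCOE = 3083395 / 21873960
LCOE = 0.1410 $/kWh

0.1410


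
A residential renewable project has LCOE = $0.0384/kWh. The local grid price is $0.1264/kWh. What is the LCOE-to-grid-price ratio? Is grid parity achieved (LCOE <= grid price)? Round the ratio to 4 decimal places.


Compare LCOE to grid price:
  LCOE = $0.0384/kWh, Grid price = $0.1264/kWh
  Ratio = LCOE / grid_price = 0.0384 / 0.1264 = 0.3038
  Grid parity achieved (ratio <= 1)? yes

0.3038


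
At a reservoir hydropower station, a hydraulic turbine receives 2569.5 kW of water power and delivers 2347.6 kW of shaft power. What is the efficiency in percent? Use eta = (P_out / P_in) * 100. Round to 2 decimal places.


Turbine efficiency = (output power / input power) * 100
eta = (2347.6 / 2569.5) * 100
eta = 91.36%

91.36


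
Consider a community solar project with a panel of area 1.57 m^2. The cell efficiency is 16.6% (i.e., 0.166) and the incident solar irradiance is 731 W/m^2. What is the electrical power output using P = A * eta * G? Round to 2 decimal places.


Use the solar power formula P = A * eta * G.
Given: A = 1.57 m^2, eta = 0.166, G = 731 W/m^2
P = 1.57 * 0.166 * 731
P = 190.51 W

190.51


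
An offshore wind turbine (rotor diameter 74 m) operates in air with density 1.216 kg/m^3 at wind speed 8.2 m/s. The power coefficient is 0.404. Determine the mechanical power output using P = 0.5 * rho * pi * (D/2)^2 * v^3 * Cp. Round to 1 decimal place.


Step 1 -- Compute swept area:
  A = pi * (D/2)^2 = pi * (74/2)^2 = 4300.84 m^2
Step 2 -- Apply wind power equation:
  P = 0.5 * rho * A * v^3 * Cp
  v^3 = 8.2^3 = 551.368
  P = 0.5 * 1.216 * 4300.84 * 551.368 * 0.404
  P = 582478.4 W

582478.4


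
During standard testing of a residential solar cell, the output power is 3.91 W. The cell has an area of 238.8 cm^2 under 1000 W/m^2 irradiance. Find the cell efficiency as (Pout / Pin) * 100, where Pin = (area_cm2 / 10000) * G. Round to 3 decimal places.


First compute the input power:
  Pin = area_cm2 / 10000 * G = 238.8 / 10000 * 1000 = 23.88 W
Then compute efficiency:
  Efficiency = (Pout / Pin) * 100 = (3.91 / 23.88) * 100
  Efficiency = 16.374%

16.374


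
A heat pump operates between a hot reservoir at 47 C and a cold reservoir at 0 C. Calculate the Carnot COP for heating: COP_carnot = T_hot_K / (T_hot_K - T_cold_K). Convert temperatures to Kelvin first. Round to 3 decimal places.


Convert to Kelvin:
  T_hot = 47 + 273.15 = 320.15 K
  T_cold = 0 + 273.15 = 273.15 K
Apply Carnot COP formula:
  COP = T_hot_K / (T_hot_K - T_cold_K) = 320.15 / 47.0
  COP = 6.812

6.812


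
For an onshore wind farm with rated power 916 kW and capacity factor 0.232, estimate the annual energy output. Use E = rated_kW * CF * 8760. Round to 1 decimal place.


Annual energy = rated_kW * capacity_factor * hours_per_year
Given: P_rated = 916 kW, CF = 0.232, hours = 8760
E = 916 * 0.232 * 8760
E = 1861605.1 kWh

1861605.1


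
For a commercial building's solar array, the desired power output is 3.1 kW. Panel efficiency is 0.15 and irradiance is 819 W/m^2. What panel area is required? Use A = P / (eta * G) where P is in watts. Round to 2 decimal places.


Convert target power to watts: P = 3.1 * 1000 = 3100.0 W
Compute denominator: eta * G = 0.15 * 819 = 122.85
Required area A = P / (eta * G) = 3100.0 / 122.85
A = 25.23 m^2

25.23


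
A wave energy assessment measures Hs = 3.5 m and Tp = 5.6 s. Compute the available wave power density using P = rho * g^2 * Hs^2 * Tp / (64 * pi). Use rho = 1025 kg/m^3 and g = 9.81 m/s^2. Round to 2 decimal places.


Apply wave power formula:
  g^2 = 9.81^2 = 96.2361
  Hs^2 = 3.5^2 = 12.25
  Numerator = rho * g^2 * Hs^2 * Tp = 1025 * 96.2361 * 12.25 * 5.6 = 6766841.37
  Denominator = 64 * pi = 201.0619
  P = 6766841.37 / 201.0619 = 33655.51 W/m

33655.51


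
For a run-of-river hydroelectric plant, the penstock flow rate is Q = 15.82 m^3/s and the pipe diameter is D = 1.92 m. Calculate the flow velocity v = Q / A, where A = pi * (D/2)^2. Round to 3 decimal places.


Compute pipe cross-sectional area:
  A = pi * (D/2)^2 = pi * (1.92/2)^2 = 2.8953 m^2
Calculate velocity:
  v = Q / A = 15.82 / 2.8953
  v = 5.464 m/s

5.464


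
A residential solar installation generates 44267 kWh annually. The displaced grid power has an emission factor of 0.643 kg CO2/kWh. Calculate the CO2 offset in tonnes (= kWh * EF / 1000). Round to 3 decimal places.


CO2 offset in kg = generation * emission_factor
CO2 offset = 44267 * 0.643 = 28463.68 kg
Convert to tonnes:
  CO2 offset = 28463.68 / 1000 = 28.464 tonnes

28.464


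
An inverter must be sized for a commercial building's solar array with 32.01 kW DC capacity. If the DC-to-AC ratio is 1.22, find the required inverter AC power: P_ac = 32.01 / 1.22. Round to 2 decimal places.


The inverter AC capacity is determined by the DC/AC ratio.
Given: P_dc = 32.01 kW, DC/AC ratio = 1.22
P_ac = P_dc / ratio = 32.01 / 1.22
P_ac = 26.24 kW

26.24


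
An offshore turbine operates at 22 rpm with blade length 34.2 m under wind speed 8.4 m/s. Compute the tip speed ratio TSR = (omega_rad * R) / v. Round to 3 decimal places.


Convert rotational speed to rad/s:
  omega = 22 * 2 * pi / 60 = 2.3038 rad/s
Compute tip speed:
  v_tip = omega * R = 2.3038 * 34.2 = 78.791 m/s
Tip speed ratio:
  TSR = v_tip / v_wind = 78.791 / 8.4 = 9.380

9.380


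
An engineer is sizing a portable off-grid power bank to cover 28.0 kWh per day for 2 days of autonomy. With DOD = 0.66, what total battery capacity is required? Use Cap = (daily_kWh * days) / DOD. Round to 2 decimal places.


Total energy needed = daily * days = 28.0 * 2 = 56.0 kWh
Account for depth of discharge:
  Cap = total_energy / DOD = 56.0 / 0.66
  Cap = 84.85 kWh

84.85


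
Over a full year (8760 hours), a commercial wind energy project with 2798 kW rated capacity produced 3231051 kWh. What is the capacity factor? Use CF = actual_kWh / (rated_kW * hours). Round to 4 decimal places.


Capacity factor = actual output / maximum possible output
Maximum possible = rated * hours = 2798 * 8760 = 24510480 kWh
CF = 3231051 / 24510480
CF = 0.1318

0.1318


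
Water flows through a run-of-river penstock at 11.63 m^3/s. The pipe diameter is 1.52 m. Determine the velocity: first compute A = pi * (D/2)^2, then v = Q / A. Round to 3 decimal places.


Compute pipe cross-sectional area:
  A = pi * (D/2)^2 = pi * (1.52/2)^2 = 1.8146 m^2
Calculate velocity:
  v = Q / A = 11.63 / 1.8146
  v = 6.409 m/s

6.409


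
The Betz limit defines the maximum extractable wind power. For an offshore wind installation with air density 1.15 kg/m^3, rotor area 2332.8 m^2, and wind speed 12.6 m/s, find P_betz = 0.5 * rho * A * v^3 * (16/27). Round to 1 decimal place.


The Betz coefficient Cp_max = 16/27 = 0.5926
v^3 = 12.6^3 = 2000.376
P_betz = 0.5 * rho * A * v^3 * Cp_max
P_betz = 0.5 * 1.15 * 2332.8 * 2000.376 * 0.5926
P_betz = 1590058.9 W

1590058.9


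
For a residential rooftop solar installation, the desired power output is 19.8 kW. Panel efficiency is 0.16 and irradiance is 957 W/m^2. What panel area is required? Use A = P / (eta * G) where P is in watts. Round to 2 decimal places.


Convert target power to watts: P = 19.8 * 1000 = 19800.0 W
Compute denominator: eta * G = 0.16 * 957 = 153.12
Required area A = P / (eta * G) = 19800.0 / 153.12
A = 129.31 m^2

129.31


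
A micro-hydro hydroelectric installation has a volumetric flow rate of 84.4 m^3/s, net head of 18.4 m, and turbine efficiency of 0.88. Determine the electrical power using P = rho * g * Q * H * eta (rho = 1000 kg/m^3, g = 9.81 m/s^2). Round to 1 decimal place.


Apply the hydropower formula P = rho * g * Q * H * eta
rho * g = 1000 * 9.81 = 9810.0
P = 9810.0 * 84.4 * 18.4 * 0.88
P = 13406393.1 W

13406393.1


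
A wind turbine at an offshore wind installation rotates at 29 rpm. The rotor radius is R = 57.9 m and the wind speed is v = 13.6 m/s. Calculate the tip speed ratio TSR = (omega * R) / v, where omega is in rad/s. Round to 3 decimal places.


Convert rotational speed to rad/s:
  omega = 29 * 2 * pi / 60 = 3.0369 rad/s
Compute tip speed:
  v_tip = omega * R = 3.0369 * 57.9 = 175.835 m/s
Tip speed ratio:
  TSR = v_tip / v_wind = 175.835 / 13.6 = 12.929

12.929


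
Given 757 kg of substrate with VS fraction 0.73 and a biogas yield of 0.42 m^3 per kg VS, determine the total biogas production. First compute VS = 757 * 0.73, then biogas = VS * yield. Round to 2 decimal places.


Compute volatile solids:
  VS = mass * VS_fraction = 757 * 0.73 = 552.61 kg
Calculate biogas volume:
  Biogas = VS * specific_yield = 552.61 * 0.42
  Biogas = 232.10 m^3

232.10


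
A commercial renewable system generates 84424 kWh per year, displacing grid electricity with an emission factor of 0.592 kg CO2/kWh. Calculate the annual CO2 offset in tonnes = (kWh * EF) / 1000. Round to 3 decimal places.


CO2 offset in kg = generation * emission_factor
CO2 offset = 84424 * 0.592 = 49979.01 kg
Convert to tonnes:
  CO2 offset = 49979.01 / 1000 = 49.979 tonnes

49.979


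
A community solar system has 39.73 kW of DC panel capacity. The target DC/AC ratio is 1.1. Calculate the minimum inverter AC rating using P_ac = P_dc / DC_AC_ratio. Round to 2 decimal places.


The inverter AC capacity is determined by the DC/AC ratio.
Given: P_dc = 39.73 kW, DC/AC ratio = 1.1
P_ac = P_dc / ratio = 39.73 / 1.1
P_ac = 36.12 kW

36.12


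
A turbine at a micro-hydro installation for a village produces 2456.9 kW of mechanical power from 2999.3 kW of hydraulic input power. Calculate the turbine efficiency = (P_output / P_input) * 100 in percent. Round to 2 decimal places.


Turbine efficiency = (output power / input power) * 100
eta = (2456.9 / 2999.3) * 100
eta = 81.92%

81.92


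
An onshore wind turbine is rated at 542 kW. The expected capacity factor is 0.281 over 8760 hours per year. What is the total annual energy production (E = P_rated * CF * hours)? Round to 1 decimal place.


Annual energy = rated_kW * capacity_factor * hours_per_year
Given: P_rated = 542 kW, CF = 0.281, hours = 8760
E = 542 * 0.281 * 8760
E = 1334165.5 kWh

1334165.5


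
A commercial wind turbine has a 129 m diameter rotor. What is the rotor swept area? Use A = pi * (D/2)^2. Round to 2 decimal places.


Compute the rotor radius:
  r = D / 2 = 129 / 2 = 64.5 m
Calculate swept area:
  A = pi * r^2 = pi * 64.5^2
  A = 13069.81 m^2

13069.81


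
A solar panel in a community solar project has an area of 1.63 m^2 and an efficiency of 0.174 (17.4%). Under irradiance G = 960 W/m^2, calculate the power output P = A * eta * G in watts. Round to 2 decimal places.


Use the solar power formula P = A * eta * G.
Given: A = 1.63 m^2, eta = 0.174, G = 960 W/m^2
P = 1.63 * 0.174 * 960
P = 272.28 W

272.28


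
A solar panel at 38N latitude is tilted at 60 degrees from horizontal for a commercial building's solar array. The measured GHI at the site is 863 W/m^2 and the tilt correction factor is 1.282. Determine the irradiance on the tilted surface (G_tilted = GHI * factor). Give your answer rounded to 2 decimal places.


Identify the given values:
  GHI = 863 W/m^2, tilt correction factor = 1.282
Apply the formula G_tilted = GHI * factor:
  G_tilted = 863 * 1.282
  G_tilted = 1106.37 W/m^2

1106.37


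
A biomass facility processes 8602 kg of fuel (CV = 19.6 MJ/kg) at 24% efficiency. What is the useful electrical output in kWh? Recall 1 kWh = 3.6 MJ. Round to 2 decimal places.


Total energy = mass * CV = 8602 * 19.6 = 168599.2 MJ
Useful energy = total * eta = 168599.2 * 0.24 = 40463.81 MJ
Convert to kWh: 40463.81 / 3.6
Useful energy = 11239.95 kWh

11239.95


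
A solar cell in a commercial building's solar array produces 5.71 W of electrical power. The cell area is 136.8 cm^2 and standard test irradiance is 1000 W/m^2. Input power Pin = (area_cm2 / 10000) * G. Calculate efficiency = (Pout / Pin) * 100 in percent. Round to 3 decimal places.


First compute the input power:
  Pin = area_cm2 / 10000 * G = 136.8 / 10000 * 1000 = 13.68 W
Then compute efficiency:
  Efficiency = (Pout / Pin) * 100 = (5.71 / 13.68) * 100
  Efficiency = 41.740%

41.740


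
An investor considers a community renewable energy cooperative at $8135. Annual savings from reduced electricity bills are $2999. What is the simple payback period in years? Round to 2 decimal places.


Simple payback period = initial cost / annual savings
Payback = 8135 / 2999
Payback = 2.71 years

2.71


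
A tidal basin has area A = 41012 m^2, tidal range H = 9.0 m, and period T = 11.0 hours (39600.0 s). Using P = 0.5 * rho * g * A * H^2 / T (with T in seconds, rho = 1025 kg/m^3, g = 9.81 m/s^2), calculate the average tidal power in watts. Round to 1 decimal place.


Convert period to seconds: T = 11.0 * 3600 = 39600.0 s
H^2 = 9.0^2 = 81.0
P = 0.5 * rho * g * A * H^2 / T
P = 0.5 * 1025 * 9.81 * 41012 * 81.0 / 39600.0
P = 421758.3 W

421758.3
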